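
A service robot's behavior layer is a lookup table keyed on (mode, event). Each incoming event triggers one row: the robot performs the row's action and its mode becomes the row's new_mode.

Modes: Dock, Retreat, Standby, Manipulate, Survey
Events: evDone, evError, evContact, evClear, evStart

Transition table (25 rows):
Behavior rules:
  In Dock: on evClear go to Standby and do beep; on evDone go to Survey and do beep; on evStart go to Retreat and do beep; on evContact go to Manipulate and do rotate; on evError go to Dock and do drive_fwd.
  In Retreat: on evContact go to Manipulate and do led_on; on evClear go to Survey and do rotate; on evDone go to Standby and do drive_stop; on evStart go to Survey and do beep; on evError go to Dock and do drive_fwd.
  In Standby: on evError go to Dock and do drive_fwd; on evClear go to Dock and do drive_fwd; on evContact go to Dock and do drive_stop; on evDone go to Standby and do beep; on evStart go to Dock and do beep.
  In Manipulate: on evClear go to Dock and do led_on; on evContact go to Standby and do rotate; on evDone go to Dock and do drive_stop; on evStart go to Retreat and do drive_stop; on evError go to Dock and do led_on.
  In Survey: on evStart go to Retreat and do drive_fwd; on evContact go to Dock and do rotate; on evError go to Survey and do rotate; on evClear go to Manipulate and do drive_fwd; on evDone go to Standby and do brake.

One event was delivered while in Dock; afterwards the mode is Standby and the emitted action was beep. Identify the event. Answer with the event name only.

try evDone: (Dock, evDone) → (Survey, beep)
try evError: (Dock, evError) → (Dock, drive_fwd)
try evContact: (Dock, evContact) → (Manipulate, rotate)
try evClear: (Dock, evClear) → (Standby, beep)  ← matches
try evStart: (Dock, evStart) → (Retreat, beep)

evClear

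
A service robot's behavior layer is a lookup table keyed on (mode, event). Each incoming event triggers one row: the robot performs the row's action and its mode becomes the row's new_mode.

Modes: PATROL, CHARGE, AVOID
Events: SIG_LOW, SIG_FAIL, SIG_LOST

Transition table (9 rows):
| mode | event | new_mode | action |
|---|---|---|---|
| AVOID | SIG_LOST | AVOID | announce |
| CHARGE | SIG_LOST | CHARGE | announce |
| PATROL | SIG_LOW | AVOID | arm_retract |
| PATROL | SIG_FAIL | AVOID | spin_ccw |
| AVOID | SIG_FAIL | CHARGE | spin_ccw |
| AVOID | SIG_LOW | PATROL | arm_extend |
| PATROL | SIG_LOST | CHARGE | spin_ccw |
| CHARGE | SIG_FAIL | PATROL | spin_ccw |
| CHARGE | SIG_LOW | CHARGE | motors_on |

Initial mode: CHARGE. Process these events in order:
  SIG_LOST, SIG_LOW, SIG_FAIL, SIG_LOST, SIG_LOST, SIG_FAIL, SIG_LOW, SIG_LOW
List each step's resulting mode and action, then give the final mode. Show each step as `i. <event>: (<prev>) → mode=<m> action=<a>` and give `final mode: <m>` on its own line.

final mode: PATROL

1. SIG_LOST: (CHARGE) → mode=CHARGE action=announce
2. SIG_LOW: (CHARGE) → mode=CHARGE action=motors_on
3. SIG_FAIL: (CHARGE) → mode=PATROL action=spin_ccw
4. SIG_LOST: (PATROL) → mode=CHARGE action=spin_ccw
5. SIG_LOST: (CHARGE) → mode=CHARGE action=announce
6. SIG_FAIL: (CHARGE) → mode=PATROL action=spin_ccw
7. SIG_LOW: (PATROL) → mode=AVOID action=arm_retract
8. SIG_LOW: (AVOID) → mode=PATROL action=arm_extend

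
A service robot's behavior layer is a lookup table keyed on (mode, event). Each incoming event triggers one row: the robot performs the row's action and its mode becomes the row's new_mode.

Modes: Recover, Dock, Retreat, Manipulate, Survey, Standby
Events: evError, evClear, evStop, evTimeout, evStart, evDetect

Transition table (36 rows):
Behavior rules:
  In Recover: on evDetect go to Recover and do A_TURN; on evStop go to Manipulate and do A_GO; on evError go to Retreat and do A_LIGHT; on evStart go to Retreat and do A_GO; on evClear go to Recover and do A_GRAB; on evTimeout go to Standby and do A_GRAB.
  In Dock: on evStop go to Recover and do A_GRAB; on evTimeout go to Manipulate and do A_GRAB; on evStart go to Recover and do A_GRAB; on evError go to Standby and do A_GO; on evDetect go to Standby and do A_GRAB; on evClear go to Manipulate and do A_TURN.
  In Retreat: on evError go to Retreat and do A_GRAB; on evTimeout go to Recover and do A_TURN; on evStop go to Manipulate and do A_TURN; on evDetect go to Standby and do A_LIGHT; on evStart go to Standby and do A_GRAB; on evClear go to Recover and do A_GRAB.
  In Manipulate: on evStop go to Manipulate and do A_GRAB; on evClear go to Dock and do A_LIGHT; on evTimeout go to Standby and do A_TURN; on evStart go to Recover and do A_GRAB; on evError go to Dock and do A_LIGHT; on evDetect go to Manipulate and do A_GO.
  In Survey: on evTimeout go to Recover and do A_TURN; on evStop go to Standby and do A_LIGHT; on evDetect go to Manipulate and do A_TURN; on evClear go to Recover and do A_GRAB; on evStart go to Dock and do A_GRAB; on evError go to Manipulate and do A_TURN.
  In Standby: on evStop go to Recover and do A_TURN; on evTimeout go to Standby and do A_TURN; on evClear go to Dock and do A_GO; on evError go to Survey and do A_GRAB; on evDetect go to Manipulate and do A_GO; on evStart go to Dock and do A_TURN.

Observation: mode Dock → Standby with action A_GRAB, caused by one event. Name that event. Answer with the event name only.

try evError: (Dock, evError) → (Standby, A_GO)
try evClear: (Dock, evClear) → (Manipulate, A_TURN)
try evStop: (Dock, evStop) → (Recover, A_GRAB)
try evTimeout: (Dock, evTimeout) → (Manipulate, A_GRAB)
try evStart: (Dock, evStart) → (Recover, A_GRAB)
try evDetect: (Dock, evDetect) → (Standby, A_GRAB)  ← matches

evDetect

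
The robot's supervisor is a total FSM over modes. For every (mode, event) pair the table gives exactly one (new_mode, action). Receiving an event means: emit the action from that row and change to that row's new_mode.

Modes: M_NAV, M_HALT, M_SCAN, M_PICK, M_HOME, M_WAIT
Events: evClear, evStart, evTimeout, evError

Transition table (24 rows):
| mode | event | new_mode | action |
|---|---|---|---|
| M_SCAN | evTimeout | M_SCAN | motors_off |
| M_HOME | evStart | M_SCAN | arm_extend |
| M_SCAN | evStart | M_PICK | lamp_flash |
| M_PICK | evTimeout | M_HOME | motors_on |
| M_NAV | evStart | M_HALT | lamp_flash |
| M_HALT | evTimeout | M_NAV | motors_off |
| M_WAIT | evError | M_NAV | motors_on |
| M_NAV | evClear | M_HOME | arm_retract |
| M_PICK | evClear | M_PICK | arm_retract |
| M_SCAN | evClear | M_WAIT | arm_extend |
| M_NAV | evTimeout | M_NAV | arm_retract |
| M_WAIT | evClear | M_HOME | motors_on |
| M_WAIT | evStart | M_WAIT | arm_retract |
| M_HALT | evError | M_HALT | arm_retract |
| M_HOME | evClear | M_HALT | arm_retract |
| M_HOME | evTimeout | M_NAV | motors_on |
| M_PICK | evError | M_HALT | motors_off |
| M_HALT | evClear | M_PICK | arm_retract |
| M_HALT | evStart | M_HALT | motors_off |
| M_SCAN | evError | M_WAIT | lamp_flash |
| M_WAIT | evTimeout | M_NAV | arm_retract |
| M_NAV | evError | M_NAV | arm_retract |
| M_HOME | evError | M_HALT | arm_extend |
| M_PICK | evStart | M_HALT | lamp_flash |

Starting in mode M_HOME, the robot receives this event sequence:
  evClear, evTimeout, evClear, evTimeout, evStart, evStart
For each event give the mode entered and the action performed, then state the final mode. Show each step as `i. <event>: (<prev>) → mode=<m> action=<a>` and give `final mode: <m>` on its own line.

1. evClear: (M_HOME) → mode=M_HALT action=arm_retract
2. evTimeout: (M_HALT) → mode=M_NAV action=motors_off
3. evClear: (M_NAV) → mode=M_HOME action=arm_retract
4. evTimeout: (M_HOME) → mode=M_NAV action=motors_on
5. evStart: (M_NAV) → mode=M_HALT action=lamp_flash
6. evStart: (M_HALT) → mode=M_HALT action=motors_off

final mode: M_HALT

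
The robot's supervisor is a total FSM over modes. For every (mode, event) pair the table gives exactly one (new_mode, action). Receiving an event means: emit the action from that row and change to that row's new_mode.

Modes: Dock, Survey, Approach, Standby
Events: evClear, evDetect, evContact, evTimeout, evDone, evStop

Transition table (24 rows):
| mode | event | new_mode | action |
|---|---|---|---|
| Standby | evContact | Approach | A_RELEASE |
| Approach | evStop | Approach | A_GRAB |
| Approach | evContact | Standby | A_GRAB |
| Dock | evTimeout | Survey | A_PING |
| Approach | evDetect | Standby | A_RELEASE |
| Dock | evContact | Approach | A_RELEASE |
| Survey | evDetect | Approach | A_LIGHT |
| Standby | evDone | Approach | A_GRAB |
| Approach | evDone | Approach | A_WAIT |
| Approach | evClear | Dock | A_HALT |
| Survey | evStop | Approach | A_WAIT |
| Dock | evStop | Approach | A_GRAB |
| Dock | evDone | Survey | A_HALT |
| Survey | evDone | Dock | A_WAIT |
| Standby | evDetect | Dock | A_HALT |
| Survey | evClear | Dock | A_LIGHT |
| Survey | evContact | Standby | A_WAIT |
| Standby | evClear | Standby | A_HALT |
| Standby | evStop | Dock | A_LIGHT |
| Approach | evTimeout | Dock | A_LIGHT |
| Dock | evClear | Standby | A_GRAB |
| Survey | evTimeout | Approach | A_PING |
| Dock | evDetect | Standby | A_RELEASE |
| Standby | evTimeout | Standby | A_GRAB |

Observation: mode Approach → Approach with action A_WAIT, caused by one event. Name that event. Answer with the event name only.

evDone

try evClear: (Approach, evClear) → (Dock, A_HALT)
try evDetect: (Approach, evDetect) → (Standby, A_RELEASE)
try evContact: (Approach, evContact) → (Standby, A_GRAB)
try evTimeout: (Approach, evTimeout) → (Dock, A_LIGHT)
try evDone: (Approach, evDone) → (Approach, A_WAIT)  ← matches
try evStop: (Approach, evStop) → (Approach, A_GRAB)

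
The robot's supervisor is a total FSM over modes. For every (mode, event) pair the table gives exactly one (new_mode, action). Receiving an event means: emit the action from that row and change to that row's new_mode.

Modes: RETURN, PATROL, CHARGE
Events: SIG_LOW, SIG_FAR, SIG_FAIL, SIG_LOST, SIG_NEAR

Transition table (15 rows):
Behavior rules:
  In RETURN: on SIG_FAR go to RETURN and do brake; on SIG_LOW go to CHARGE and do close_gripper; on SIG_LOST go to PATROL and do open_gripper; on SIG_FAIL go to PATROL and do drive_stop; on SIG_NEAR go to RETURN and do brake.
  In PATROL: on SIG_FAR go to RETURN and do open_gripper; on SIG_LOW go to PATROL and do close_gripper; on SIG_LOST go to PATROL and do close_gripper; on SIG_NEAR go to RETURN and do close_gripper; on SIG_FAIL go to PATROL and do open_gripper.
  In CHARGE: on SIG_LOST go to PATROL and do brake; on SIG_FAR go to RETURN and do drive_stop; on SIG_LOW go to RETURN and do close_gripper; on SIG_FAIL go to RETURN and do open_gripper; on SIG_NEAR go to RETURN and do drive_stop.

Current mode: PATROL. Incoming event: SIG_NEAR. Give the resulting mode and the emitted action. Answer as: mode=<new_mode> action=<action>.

current mode = PATROL; filter table to that mode:
  (PATROL, SIG_FAR) → (RETURN, open_gripper)
  (PATROL, SIG_LOW) → (PATROL, close_gripper)
  (PATROL, SIG_LOST) → (PATROL, close_gripper)
  (PATROL, SIG_NEAR) → (RETURN, close_gripper)  ← event matches
  (PATROL, SIG_FAIL) → (PATROL, open_gripper)
event = SIG_NEAR selects (RETURN, close_gripper)

mode=RETURN action=close_gripper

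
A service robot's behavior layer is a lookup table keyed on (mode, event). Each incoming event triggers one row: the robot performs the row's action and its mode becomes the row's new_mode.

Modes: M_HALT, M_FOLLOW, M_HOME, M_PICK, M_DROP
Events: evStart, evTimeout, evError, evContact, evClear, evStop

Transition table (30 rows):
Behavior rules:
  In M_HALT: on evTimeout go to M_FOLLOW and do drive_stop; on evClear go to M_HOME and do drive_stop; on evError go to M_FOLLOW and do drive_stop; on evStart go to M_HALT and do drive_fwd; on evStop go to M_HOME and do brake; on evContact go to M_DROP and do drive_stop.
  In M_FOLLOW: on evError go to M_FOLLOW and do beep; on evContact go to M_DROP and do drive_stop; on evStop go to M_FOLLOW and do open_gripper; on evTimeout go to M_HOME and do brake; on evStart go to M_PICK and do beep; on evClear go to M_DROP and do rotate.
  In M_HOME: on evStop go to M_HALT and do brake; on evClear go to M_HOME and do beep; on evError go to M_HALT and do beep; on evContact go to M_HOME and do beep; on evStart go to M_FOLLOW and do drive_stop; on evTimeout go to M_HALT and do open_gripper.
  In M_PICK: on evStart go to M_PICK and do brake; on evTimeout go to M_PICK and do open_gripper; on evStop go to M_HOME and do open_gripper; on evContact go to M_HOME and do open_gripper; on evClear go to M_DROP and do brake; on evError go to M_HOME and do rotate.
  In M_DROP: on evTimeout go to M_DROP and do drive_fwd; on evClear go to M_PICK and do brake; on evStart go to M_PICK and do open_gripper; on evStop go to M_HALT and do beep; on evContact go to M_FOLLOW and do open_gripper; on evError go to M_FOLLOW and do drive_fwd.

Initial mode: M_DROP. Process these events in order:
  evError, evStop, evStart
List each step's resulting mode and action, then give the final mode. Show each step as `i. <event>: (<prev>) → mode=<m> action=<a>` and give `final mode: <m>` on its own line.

final mode: M_PICK

1. evError: (M_DROP) → mode=M_FOLLOW action=drive_fwd
2. evStop: (M_FOLLOW) → mode=M_FOLLOW action=open_gripper
3. evStart: (M_FOLLOW) → mode=M_PICK action=beep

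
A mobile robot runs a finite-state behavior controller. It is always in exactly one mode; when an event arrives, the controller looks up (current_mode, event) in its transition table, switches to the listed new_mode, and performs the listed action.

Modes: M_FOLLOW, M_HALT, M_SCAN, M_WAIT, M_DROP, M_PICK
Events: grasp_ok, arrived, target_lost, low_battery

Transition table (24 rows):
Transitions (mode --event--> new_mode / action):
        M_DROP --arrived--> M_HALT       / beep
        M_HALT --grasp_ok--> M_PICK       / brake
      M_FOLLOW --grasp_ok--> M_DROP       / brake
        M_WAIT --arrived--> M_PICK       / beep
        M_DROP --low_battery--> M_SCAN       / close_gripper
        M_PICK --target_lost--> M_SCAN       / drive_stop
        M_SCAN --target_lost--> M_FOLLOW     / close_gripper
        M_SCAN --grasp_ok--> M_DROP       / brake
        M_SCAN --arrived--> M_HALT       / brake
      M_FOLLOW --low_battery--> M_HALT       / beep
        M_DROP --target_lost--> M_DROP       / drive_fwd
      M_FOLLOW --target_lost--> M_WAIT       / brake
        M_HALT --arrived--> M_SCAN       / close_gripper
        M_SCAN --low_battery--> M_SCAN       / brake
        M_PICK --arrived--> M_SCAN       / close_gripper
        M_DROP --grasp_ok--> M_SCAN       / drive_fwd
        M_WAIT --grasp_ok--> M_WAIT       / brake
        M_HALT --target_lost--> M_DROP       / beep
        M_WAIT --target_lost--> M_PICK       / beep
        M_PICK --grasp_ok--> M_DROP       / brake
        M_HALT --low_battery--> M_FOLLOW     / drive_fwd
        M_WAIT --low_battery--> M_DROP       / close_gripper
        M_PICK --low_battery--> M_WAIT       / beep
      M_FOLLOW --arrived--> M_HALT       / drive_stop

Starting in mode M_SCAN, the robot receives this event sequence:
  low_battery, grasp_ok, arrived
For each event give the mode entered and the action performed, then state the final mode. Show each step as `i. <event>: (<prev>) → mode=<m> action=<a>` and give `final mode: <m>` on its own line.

1. low_battery: (M_SCAN) → mode=M_SCAN action=brake
2. grasp_ok: (M_SCAN) → mode=M_DROP action=brake
3. arrived: (M_DROP) → mode=M_HALT action=beep

final mode: M_HALT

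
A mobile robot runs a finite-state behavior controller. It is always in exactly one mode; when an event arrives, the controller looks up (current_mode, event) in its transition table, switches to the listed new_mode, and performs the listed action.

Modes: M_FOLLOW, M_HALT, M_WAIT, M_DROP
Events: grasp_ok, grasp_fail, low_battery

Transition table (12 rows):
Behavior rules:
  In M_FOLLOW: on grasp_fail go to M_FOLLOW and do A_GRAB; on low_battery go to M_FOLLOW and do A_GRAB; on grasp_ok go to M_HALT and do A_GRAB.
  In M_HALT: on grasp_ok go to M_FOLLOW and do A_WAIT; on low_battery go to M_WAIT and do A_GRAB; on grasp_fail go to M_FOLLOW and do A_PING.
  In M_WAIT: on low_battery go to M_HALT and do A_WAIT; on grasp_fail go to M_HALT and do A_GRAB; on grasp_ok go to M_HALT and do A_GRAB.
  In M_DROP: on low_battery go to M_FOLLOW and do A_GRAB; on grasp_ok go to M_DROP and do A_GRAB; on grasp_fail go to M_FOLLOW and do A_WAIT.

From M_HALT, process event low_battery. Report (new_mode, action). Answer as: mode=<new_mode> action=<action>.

mode=M_WAIT action=A_GRAB

current mode = M_HALT; filter table to that mode:
  (M_HALT, grasp_ok) → (M_FOLLOW, A_WAIT)
  (M_HALT, low_battery) → (M_WAIT, A_GRAB)  ← event matches
  (M_HALT, grasp_fail) → (M_FOLLOW, A_PING)
event = low_battery selects (M_WAIT, A_GRAB)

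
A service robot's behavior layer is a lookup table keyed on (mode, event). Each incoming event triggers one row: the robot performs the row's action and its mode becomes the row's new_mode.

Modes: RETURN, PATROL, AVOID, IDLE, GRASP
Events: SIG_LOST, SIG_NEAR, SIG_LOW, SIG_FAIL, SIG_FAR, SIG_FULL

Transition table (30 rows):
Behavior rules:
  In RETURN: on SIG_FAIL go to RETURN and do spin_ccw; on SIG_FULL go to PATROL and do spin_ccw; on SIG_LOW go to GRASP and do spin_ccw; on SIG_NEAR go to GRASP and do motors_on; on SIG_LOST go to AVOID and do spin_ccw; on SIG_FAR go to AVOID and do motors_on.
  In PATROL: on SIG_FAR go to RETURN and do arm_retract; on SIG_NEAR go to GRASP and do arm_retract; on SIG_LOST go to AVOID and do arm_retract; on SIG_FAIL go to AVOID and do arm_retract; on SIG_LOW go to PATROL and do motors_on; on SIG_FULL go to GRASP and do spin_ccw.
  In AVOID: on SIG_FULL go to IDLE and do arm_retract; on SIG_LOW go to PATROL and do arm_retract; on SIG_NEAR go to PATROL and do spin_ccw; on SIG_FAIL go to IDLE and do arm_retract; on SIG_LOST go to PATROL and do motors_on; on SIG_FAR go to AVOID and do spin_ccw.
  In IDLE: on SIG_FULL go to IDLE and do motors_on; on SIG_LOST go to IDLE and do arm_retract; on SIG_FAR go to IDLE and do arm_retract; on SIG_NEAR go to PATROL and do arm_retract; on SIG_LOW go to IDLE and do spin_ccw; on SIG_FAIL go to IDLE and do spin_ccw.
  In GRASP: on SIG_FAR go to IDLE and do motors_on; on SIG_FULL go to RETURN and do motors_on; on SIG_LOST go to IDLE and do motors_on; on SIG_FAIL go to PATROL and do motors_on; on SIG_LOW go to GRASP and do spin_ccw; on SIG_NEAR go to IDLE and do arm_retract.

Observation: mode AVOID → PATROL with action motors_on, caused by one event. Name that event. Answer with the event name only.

SIG_LOST

try SIG_LOST: (AVOID, SIG_LOST) → (PATROL, motors_on)  ← matches
try SIG_NEAR: (AVOID, SIG_NEAR) → (PATROL, spin_ccw)
try SIG_LOW: (AVOID, SIG_LOW) → (PATROL, arm_retract)
try SIG_FAIL: (AVOID, SIG_FAIL) → (IDLE, arm_retract)
try SIG_FAR: (AVOID, SIG_FAR) → (AVOID, spin_ccw)
try SIG_FULL: (AVOID, SIG_FULL) → (IDLE, arm_retract)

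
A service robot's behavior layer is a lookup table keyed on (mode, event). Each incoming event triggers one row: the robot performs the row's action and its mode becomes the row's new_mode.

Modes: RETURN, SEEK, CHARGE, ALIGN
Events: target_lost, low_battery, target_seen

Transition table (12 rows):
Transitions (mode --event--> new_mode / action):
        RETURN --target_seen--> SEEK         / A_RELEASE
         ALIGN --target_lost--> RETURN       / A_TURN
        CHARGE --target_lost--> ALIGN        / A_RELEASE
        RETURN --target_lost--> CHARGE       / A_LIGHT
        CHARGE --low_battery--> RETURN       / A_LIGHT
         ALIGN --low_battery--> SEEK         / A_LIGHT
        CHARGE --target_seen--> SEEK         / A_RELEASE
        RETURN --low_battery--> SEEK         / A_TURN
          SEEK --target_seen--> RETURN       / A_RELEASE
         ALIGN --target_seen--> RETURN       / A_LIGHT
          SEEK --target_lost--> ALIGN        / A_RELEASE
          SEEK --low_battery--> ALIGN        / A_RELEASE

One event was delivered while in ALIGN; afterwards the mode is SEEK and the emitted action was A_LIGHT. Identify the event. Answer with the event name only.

try target_lost: (ALIGN, target_lost) → (RETURN, A_TURN)
try low_battery: (ALIGN, low_battery) → (SEEK, A_LIGHT)  ← matches
try target_seen: (ALIGN, target_seen) → (RETURN, A_LIGHT)

low_battery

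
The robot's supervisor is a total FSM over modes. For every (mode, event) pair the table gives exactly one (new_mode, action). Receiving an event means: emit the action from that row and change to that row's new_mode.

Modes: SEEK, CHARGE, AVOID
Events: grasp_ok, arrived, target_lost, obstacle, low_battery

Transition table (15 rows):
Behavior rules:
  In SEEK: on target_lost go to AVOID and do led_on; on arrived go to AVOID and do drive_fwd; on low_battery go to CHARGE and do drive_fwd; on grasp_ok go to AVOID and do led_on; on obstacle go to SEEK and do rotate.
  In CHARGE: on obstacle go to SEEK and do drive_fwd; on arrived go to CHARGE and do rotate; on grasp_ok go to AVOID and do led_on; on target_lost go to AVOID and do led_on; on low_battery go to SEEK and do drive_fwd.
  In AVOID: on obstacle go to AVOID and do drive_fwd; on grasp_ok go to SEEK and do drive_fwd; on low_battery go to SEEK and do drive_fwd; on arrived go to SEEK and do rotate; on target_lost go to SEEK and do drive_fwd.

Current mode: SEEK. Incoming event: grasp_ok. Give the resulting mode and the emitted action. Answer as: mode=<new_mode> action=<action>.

mode=AVOID action=led_on

current mode = SEEK; filter table to that mode:
  (SEEK, target_lost) → (AVOID, led_on)
  (SEEK, arrived) → (AVOID, drive_fwd)
  (SEEK, low_battery) → (CHARGE, drive_fwd)
  (SEEK, grasp_ok) → (AVOID, led_on)  ← event matches
  (SEEK, obstacle) → (SEEK, rotate)
event = grasp_ok selects (AVOID, led_on)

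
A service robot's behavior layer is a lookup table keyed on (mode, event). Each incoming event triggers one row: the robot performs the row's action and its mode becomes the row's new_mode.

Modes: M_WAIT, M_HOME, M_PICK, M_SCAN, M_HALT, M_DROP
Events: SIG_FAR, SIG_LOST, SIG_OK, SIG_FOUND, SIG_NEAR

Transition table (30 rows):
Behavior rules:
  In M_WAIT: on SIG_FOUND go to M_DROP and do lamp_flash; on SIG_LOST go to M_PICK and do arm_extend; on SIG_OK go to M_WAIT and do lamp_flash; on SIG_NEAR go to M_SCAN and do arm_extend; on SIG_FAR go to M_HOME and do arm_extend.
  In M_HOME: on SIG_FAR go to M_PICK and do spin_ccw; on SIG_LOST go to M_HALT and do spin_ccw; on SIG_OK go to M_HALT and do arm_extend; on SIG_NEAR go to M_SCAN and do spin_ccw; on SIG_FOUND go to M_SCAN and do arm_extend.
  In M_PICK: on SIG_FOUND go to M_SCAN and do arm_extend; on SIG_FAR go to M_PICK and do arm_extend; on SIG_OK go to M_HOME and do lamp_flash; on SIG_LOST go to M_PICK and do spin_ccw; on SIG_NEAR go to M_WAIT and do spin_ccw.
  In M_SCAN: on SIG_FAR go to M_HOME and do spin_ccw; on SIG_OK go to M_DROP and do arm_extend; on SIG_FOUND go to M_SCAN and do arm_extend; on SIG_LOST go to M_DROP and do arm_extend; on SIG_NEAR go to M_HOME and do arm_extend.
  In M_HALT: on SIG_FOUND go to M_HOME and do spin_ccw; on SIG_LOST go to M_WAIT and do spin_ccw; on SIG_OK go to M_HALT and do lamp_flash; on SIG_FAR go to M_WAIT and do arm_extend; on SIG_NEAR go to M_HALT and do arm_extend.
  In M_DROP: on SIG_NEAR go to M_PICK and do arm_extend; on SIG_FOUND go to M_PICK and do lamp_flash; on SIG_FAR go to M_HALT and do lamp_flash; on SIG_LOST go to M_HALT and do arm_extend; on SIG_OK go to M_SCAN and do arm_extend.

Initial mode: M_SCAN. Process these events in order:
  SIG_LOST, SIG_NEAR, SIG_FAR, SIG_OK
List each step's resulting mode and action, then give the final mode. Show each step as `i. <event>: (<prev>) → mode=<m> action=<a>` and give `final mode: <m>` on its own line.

final mode: M_HOME

1. SIG_LOST: (M_SCAN) → mode=M_DROP action=arm_extend
2. SIG_NEAR: (M_DROP) → mode=M_PICK action=arm_extend
3. SIG_FAR: (M_PICK) → mode=M_PICK action=arm_extend
4. SIG_OK: (M_PICK) → mode=M_HOME action=lamp_flash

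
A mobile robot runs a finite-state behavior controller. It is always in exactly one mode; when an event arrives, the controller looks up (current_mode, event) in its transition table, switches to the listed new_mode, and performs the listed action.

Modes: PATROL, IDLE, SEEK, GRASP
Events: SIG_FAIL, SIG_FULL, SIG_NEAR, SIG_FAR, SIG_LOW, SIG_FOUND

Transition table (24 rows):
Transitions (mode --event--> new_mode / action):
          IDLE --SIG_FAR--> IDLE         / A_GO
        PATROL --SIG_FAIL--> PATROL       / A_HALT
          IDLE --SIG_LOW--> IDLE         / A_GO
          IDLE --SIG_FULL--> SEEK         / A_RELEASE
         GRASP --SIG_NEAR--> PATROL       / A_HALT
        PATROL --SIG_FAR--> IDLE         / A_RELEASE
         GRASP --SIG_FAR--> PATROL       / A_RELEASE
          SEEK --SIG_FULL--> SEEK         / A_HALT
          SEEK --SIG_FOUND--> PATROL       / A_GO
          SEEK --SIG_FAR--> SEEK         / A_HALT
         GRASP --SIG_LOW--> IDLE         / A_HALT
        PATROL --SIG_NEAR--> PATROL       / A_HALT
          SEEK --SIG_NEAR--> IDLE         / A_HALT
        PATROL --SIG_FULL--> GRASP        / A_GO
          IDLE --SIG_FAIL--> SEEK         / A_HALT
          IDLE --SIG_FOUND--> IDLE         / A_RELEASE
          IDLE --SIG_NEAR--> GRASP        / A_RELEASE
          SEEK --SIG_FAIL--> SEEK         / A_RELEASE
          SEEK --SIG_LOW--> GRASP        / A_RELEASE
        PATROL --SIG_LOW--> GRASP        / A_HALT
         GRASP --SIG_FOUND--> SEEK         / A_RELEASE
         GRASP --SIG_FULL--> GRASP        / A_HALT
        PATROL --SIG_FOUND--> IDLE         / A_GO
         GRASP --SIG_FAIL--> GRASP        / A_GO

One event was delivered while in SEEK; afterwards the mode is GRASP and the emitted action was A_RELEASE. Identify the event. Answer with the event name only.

try SIG_FAIL: (SEEK, SIG_FAIL) → (SEEK, A_RELEASE)
try SIG_FULL: (SEEK, SIG_FULL) → (SEEK, A_HALT)
try SIG_NEAR: (SEEK, SIG_NEAR) → (IDLE, A_HALT)
try SIG_FAR: (SEEK, SIG_FAR) → (SEEK, A_HALT)
try SIG_LOW: (SEEK, SIG_LOW) → (GRASP, A_RELEASE)  ← matches
try SIG_FOUND: (SEEK, SIG_FOUND) → (PATROL, A_GO)

SIG_LOW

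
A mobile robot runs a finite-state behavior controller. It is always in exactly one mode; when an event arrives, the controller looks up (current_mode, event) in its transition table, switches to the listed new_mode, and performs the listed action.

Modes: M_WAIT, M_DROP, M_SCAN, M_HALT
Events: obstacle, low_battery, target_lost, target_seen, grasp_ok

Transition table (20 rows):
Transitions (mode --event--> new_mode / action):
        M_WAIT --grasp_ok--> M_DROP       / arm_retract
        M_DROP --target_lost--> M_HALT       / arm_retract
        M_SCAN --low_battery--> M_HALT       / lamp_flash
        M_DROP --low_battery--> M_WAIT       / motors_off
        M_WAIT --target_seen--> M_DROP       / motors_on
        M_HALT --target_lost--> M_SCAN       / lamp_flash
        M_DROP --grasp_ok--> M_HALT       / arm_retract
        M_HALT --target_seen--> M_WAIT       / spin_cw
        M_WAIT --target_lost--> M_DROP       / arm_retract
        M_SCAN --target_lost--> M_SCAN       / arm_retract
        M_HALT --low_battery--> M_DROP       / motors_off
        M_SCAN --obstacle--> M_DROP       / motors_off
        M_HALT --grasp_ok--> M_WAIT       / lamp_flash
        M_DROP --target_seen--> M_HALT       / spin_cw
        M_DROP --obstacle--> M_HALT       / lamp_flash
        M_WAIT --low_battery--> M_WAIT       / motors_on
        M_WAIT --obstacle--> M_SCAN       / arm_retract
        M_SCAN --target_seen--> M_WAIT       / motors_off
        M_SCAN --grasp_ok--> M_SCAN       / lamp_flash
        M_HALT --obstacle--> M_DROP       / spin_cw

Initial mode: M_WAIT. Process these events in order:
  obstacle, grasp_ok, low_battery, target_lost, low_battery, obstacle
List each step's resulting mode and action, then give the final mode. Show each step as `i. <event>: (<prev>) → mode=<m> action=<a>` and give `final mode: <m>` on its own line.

final mode: M_DROP

1. obstacle: (M_WAIT) → mode=M_SCAN action=arm_retract
2. grasp_ok: (M_SCAN) → mode=M_SCAN action=lamp_flash
3. low_battery: (M_SCAN) → mode=M_HALT action=lamp_flash
4. target_lost: (M_HALT) → mode=M_SCAN action=lamp_flash
5. low_battery: (M_SCAN) → mode=M_HALT action=lamp_flash
6. obstacle: (M_HALT) → mode=M_DROP action=spin_cw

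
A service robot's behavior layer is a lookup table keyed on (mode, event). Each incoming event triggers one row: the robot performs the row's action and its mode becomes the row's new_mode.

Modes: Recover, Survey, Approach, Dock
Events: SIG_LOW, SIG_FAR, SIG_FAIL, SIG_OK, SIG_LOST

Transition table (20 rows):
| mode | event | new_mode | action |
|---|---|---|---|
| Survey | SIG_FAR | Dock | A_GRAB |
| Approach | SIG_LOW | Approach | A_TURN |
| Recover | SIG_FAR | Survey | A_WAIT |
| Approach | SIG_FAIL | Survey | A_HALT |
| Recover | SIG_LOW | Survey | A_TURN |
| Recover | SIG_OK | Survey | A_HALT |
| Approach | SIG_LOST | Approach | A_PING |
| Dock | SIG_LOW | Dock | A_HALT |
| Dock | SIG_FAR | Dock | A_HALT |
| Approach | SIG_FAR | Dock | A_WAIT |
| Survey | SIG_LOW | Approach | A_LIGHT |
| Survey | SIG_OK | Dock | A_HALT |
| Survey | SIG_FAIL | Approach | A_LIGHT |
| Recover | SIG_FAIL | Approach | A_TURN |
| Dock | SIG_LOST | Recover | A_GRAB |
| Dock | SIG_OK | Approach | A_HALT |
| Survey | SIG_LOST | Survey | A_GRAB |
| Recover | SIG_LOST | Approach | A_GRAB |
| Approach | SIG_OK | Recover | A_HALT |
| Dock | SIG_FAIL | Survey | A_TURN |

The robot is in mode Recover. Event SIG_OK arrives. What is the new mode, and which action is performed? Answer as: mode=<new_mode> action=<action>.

current mode = Recover; filter table to that mode:
  (Recover, SIG_FAR) → (Survey, A_WAIT)
  (Recover, SIG_LOW) → (Survey, A_TURN)
  (Recover, SIG_OK) → (Survey, A_HALT)  ← event matches
  (Recover, SIG_FAIL) → (Approach, A_TURN)
  (Recover, SIG_LOST) → (Approach, A_GRAB)
event = SIG_OK selects (Survey, A_HALT)

mode=Survey action=A_HALT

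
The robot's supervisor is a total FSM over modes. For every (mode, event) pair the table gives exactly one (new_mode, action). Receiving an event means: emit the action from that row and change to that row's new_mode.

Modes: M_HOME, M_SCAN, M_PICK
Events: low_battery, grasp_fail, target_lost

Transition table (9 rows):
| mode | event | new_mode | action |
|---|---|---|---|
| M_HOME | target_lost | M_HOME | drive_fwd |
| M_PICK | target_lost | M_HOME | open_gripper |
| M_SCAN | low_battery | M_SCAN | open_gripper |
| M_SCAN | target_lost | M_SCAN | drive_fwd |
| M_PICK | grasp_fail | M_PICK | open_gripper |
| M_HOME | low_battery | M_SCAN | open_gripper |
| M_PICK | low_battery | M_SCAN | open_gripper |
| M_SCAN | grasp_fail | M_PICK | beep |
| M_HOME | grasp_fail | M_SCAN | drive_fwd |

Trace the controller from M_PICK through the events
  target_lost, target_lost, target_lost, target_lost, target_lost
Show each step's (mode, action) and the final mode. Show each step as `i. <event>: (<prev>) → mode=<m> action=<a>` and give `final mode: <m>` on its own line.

final mode: M_HOME

1. target_lost: (M_PICK) → mode=M_HOME action=open_gripper
2. target_lost: (M_HOME) → mode=M_HOME action=drive_fwd
3. target_lost: (M_HOME) → mode=M_HOME action=drive_fwd
4. target_lost: (M_HOME) → mode=M_HOME action=drive_fwd
5. target_lost: (M_HOME) → mode=M_HOME action=drive_fwd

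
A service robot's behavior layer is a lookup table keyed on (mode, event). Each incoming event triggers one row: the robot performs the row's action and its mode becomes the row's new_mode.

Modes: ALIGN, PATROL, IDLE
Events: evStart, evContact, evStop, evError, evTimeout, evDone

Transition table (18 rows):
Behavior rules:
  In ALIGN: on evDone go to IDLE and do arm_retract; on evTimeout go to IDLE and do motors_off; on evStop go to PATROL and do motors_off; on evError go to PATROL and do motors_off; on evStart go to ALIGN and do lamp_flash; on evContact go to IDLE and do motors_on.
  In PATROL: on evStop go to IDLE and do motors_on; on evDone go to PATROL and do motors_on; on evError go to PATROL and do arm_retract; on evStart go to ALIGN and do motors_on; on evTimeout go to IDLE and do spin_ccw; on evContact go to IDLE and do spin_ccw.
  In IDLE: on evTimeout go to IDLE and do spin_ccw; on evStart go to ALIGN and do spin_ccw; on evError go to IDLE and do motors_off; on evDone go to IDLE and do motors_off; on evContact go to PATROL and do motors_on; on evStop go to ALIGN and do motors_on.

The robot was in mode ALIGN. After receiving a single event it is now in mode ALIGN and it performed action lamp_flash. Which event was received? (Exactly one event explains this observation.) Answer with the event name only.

evStart

try evStart: (ALIGN, evStart) → (ALIGN, lamp_flash)  ← matches
try evContact: (ALIGN, evContact) → (IDLE, motors_on)
try evStop: (ALIGN, evStop) → (PATROL, motors_off)
try evError: (ALIGN, evError) → (PATROL, motors_off)
try evTimeout: (ALIGN, evTimeout) → (IDLE, motors_off)
try evDone: (ALIGN, evDone) → (IDLE, arm_retract)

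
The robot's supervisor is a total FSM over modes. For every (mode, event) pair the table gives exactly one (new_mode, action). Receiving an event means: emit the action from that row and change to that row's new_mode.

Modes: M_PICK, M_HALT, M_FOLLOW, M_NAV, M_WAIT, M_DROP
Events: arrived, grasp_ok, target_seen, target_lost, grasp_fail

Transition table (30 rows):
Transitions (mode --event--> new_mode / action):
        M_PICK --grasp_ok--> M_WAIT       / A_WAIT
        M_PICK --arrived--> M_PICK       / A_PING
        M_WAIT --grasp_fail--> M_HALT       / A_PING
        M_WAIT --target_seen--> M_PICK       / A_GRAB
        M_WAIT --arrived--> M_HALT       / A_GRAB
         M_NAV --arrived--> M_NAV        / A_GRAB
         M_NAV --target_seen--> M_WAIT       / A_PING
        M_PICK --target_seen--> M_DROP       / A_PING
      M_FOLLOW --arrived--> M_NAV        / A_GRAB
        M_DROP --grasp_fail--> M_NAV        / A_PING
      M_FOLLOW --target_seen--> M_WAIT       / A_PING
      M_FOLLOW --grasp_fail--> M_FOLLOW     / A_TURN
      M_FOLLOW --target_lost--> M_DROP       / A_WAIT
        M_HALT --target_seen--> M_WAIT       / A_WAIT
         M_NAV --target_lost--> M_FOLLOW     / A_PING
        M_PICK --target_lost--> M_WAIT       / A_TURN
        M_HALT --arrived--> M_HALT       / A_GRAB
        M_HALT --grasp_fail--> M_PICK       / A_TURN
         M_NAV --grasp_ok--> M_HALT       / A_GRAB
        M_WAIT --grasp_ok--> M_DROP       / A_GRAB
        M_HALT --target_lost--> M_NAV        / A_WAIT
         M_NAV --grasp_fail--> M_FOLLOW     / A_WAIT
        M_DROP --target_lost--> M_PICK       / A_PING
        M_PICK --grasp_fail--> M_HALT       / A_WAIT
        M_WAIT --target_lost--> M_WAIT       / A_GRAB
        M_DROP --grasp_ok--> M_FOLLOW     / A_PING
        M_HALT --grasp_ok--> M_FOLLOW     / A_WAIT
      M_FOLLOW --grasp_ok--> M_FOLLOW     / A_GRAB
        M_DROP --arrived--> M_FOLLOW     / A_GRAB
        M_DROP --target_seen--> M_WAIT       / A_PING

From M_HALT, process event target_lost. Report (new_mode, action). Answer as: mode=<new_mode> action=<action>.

mode=M_NAV action=A_WAIT

current mode = M_HALT; filter table to that mode:
  (M_HALT, target_seen) → (M_WAIT, A_WAIT)
  (M_HALT, arrived) → (M_HALT, A_GRAB)
  (M_HALT, grasp_fail) → (M_PICK, A_TURN)
  (M_HALT, target_lost) → (M_NAV, A_WAIT)  ← event matches
  (M_HALT, grasp_ok) → (M_FOLLOW, A_WAIT)
event = target_lost selects (M_NAV, A_WAIT)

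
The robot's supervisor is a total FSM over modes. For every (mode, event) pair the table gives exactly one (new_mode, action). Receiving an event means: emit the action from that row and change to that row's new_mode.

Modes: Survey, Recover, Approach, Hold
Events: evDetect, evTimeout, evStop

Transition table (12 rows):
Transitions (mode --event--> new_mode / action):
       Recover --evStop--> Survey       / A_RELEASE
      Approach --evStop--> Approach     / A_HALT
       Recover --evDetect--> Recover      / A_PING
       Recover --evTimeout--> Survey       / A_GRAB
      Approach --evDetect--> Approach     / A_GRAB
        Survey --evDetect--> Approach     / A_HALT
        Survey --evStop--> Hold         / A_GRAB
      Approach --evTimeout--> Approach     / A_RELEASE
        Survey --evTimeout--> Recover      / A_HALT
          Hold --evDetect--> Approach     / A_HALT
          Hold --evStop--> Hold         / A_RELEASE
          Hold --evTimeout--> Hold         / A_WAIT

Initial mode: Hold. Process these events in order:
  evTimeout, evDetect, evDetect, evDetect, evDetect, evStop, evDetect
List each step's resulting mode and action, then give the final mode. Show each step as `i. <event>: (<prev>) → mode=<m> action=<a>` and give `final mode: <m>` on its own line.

final mode: Approach

1. evTimeout: (Hold) → mode=Hold action=A_WAIT
2. evDetect: (Hold) → mode=Approach action=A_HALT
3. evDetect: (Approach) → mode=Approach action=A_GRAB
4. evDetect: (Approach) → mode=Approach action=A_GRAB
5. evDetect: (Approach) → mode=Approach action=A_GRAB
6. evStop: (Approach) → mode=Approach action=A_HALT
7. evDetect: (Approach) → mode=Approach action=A_GRAB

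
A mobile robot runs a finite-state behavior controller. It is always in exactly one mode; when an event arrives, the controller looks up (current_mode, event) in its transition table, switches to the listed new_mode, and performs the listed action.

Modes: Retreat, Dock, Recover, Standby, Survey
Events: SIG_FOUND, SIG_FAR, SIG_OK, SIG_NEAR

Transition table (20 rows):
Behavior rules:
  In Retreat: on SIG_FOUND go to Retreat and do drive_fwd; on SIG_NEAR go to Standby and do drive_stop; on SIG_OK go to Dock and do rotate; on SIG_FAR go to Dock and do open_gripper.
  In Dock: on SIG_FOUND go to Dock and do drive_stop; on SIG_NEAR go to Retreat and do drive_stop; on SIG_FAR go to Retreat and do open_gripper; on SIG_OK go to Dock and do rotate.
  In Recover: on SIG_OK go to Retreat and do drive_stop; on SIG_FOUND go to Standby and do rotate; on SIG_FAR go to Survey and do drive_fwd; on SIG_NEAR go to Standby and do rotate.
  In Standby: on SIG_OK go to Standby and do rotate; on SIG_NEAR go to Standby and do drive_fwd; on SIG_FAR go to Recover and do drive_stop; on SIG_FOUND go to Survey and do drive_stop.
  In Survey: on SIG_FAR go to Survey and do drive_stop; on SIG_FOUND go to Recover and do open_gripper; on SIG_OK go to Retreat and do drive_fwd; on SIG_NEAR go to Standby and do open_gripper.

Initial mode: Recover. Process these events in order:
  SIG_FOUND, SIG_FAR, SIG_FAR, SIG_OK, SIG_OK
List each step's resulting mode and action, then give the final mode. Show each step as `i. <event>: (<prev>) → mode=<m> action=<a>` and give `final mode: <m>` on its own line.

final mode: Dock

1. SIG_FOUND: (Recover) → mode=Standby action=rotate
2. SIG_FAR: (Standby) → mode=Recover action=drive_stop
3. SIG_FAR: (Recover) → mode=Survey action=drive_fwd
4. SIG_OK: (Survey) → mode=Retreat action=drive_fwd
5. SIG_OK: (Retreat) → mode=Dock action=rotate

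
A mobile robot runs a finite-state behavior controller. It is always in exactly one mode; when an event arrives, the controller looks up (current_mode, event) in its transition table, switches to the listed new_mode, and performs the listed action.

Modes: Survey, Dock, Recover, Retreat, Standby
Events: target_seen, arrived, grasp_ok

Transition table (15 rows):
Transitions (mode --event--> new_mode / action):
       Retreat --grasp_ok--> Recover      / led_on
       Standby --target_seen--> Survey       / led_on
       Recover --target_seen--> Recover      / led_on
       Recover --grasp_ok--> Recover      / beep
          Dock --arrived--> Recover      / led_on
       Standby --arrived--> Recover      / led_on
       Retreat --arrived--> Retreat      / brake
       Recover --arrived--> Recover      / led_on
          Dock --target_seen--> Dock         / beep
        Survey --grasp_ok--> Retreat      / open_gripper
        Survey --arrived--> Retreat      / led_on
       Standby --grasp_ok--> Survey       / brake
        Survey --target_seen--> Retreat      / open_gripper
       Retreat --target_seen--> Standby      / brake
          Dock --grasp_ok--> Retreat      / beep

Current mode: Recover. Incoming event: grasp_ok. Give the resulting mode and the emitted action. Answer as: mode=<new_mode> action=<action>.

current mode = Recover; filter table to that mode:
  (Recover, target_seen) → (Recover, led_on)
  (Recover, grasp_ok) → (Recover, beep)  ← event matches
  (Recover, arrived) → (Recover, led_on)
event = grasp_ok selects (Recover, beep)

mode=Recover action=beep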